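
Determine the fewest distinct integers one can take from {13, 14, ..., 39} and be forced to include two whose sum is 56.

17

Group the elements by complementary pair {x, 56−x}: {17,39}, {18,38}, {19,37}, …, giving 11 two-element pairs; the single value 28 (it cannot pair with itself since the integers are distinct); and 4 integers whose partner 56−x falls outside [13,39].
Treating each of those 16 groups as a pigeonhole, one can pick one integer per group — 16 integers — with no two summing to 56.
The 17th integer lands in an occupied pair, forcing a sum of 56.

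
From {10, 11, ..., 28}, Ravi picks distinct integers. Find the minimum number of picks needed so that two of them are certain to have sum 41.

12

Two chosen integers sum to 41 exactly when both halves of some pair {x, 41−x} with 13 ≤ x ≤ 41−x ≤ 28 are chosen — 8 such pairs.
The remaining 3 elements (those with no distinct partner in range) can never complete a 41-sum, so the worst case takes all of them and one from each pair: 3 + 8 = 11.
Pigeonhole: the 12th integer has to be the second member of some pair, so 11 + 1 = 12.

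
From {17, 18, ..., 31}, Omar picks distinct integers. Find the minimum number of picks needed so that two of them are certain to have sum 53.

Group the elements by complementary pair {x, 53−x}: {22,31}, {23,30}, {24,29}, …, giving 5 two-element pairs and 5 integers whose partner 53−x falls outside [17,31].
By the pigeonhole principle, treating each of those 10 groups as a pigeonhole, one can pick one integer per group — 10 integers — with no two summing to 53.
The 11th integer lands in an occupied pair, forcing a sum of 53.

11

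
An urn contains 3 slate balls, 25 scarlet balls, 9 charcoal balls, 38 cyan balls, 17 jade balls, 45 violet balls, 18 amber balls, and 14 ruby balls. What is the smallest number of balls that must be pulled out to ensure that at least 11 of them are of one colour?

An adversary could hand out at most 10 balls per colour (slate, charcoal run out sooner): 3 + 10 + 9 + 10 + 10 + 10 + 10 + 10 = 72 balls and still no colour has 11.
One more ball lands in a colour already at 10, so 73 draws are enough and 72 are not.

73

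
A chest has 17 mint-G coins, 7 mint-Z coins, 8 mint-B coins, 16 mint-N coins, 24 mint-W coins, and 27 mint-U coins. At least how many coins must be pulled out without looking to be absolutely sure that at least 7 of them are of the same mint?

37

By pigeonhole, the 6 mints are the holes; the coins drawn are the pigeons.
To avoid 7 of any one mint, the worst case takes at most 6 of each mint.
That gives 6 + 6 + 6 + 6 + 6 + 6 = 36 coins with no mint reaching 7.
The next coin forces some mint to 7, so 36 + 1 = 37.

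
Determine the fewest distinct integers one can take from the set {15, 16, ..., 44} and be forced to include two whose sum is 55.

18

A set avoiding the sum 55 can contain at most one of each pair {x, 55−x}, plus the 4 elements whose complement lies outside the range.
The integers 28, …, 44 (17 of them) are such a set: any two sum to at least 28+29 = 57 > 55.
By the pigeonhole principle, any 18th integer completes one of the 13 pairs, so 18 choices force a sum of 55.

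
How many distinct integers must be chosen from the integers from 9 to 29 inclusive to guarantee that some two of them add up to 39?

A set avoiding the sum 39 can contain at most one of each pair {x, 39−x}, plus the 1 element whose complement lies outside the range.
The integers 9, …, 19 (11 of them) are such a set: any two sum to at least 9+10 = 19 and at most 18+19 = 37 < 39.
Any 12th integer completes one of the 10 pairs, so 12 choices force a sum of 39.

12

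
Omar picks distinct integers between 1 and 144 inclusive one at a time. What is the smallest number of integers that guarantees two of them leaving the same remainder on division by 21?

The 21 residue classes mod 21 are the pigeonholes.
With 21 integers one could put 1 in each residue class and have no class reach 2.
The 22nd integer pushes some class to 2, so 21·1 + 1 = 22.

22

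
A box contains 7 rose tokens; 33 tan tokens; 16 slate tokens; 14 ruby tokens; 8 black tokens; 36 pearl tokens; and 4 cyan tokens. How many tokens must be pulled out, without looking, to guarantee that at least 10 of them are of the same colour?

56

An adversary could hand out at most 9 tokens per colour (rose, black, cyan run out sooner): 7 + 9 + 9 + 9 + 8 + 9 + 4 = 55 tokens and still no colour has 10.
By the pigeonhole principle, one more token lands in a colour already at 9, so 56 draws are enough and 55 are not.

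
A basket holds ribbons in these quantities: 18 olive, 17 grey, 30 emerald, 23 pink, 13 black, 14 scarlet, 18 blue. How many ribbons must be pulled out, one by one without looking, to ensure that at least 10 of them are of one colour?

Pigeonhole: put each drawn ribbon into a box by colour. The largest draw with every box below 10 takes min(count, 9) from each colour.
Σ min(cᵢ, 9) = 9 + 9 + 9 + 9 + 9 + 9 + 9 = 63.
Draw number 63 + 1 = 64 must push one box to 10.

64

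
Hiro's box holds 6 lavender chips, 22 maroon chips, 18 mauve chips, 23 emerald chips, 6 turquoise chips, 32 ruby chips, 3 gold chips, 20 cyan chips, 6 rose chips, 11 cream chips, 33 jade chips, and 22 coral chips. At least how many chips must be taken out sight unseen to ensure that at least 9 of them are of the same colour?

An adversary could hand out at most 8 chips per colour (4 colours run out sooner): 6 + 8 + 8 + 8 + 6 + 8 + 3 + 8 + 6 + 8 + 8 + 8 = 85 chips and still no colour has 9.
By the pigeonhole principle, one more chip lands in a colour already at 8, so 86 draws are enough and 85 are not.

86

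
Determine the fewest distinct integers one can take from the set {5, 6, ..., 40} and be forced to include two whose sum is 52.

Two chosen integers sum to 52 exactly when both halves of some pair {x, 52−x} with 12 ≤ x ≤ 52−x ≤ 40 are chosen — 14 such pairs.
The remaining 8 elements (those with no distinct partner in range) can never complete a 52-sum, so the worst case takes all of them and one from each pair: 8 + 14 = 22.
The 23rd integer has to be the second member of some pair, so 22 + 1 = 23.

23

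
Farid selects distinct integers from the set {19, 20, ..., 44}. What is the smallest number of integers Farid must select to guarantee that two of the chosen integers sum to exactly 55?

18

Group the elements by complementary pair {x, 55−x}: {19,36}, {20,35}, {21,34}, …, giving 9 two-element pairs and 8 integers whose partner 55−x falls outside [19,44].
Treating each of those 17 groups as a pigeonhole, one can pick one integer per group — 17 integers — with no two summing to 55.
The 18th integer lands in an occupied pair, forcing a sum of 55.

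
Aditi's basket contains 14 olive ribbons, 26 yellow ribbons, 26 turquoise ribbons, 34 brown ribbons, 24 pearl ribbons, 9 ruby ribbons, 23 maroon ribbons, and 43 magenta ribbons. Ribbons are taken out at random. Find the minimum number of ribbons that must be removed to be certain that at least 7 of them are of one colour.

49

The 8 colours are the holes; the ribbons drawn are the pigeons.
To avoid 7 of any one colour, the worst case takes at most 6 of each colour.
That gives 6 + 6 + 6 + 6 + 6 + 6 + 6 + 6 = 48 ribbons with no colour reaching 7.
The next ribbon forces some colour to 7, so 48 + 1 = 49.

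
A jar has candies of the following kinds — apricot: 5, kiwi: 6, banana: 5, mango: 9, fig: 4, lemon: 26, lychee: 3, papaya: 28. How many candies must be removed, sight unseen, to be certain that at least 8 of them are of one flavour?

Put each drawn candy into a box by flavour. The largest draw with every box below 8 takes min(count, 7) from each flavour; flavours with fewer than 7 contribute all they have.
Σ min(cᵢ, 7) = 5 + 6 + 5 + 7 + 4 + 7 + 3 + 7 = 44.
Draw number 44 + 1 = 45 must push one box to 8.

45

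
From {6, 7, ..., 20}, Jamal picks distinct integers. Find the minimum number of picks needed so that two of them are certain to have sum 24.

10

Group the elements by complementary pair {x, 24−x}: {6,18}, {7,17}, {8,16}, …, giving 6 two-element pairs, the single value 12 (it cannot pair with itself since the integers are distinct), and 2 integers whose partner 24−x falls outside [6,20].
By pigeonhole, treating each of those 9 groups as a pigeonhole, one can pick one integer per group — 9 integers — with no two summing to 24.
The 10th integer lands in an occupied pair, forcing a sum of 24.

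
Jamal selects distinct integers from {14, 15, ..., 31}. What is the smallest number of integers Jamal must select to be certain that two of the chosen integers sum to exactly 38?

14

Group the elements by complementary pair {x, 38−x}: {14,24}, {15,23}, {16,22}, …, giving 5 two-element pairs, the single value 19 (it cannot pair with itself since the integers are distinct), and 7 integers whose partner 38−x falls outside [14,31].
Treating each of those 13 groups as a pigeonhole, one can pick one integer per group — 13 integers — with no two summing to 38.
The 14th integer lands in an occupied pair, forcing a sum of 38.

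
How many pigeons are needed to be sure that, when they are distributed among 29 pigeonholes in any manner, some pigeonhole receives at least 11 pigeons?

291

With 290 pigeons one could put exactly 10 in each of the 29 pigeonholes, and no pigeonhole would reach 11.
By the pigeonhole principle, one more pigeon must land in a pigeonhole that already has 10, giving it 11.
So 29 × 10 + 1 = 291 pigeons are required.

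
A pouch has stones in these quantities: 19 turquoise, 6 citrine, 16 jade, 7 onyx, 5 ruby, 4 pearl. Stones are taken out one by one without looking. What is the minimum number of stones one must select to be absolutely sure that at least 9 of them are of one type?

39

Put each drawn stone into a box by type. The largest draw with every box below 9 takes min(count, 8) from each type; types with fewer than 8 contribute all they have.
Σ min(cᵢ, 8) = 8 + 6 + 8 + 7 + 5 + 4 = 38.
Draw number 38 + 1 = 39 must push one box to 9.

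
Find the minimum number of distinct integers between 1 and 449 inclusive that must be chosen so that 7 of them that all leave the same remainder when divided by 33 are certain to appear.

The 33 residue classes mod 33 are the pigeonholes.
With 198 integers one could put 6 in each residue class and have no class reach 7.
The 199th integer pushes some class to 7, so 33·6 + 1 = 199.

199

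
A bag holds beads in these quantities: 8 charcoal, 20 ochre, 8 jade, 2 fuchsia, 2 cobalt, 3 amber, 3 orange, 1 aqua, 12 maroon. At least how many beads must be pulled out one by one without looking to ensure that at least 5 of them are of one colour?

28

By pigeonhole, put each drawn bead into a box by colour. The largest draw with every box below 5 takes min(count, 4) from each colour; colours with fewer than 4 contribute all they have.
Σ min(cᵢ, 4) = 4 + 4 + 4 + 2 + 2 + 3 + 3 + 1 + 4 = 27.
Draw number 27 + 1 = 28 must push one box to 5.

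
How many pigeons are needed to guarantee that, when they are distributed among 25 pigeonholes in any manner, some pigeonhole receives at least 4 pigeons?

With 75 pigeons one could put exactly 3 in each of the 25 pigeonholes, and no pigeonhole would reach 4.
One more pigeon must land in a pigeonhole that already has 3, giving it 4.
So 25 × 3 + 1 = 76 pigeons are required.

76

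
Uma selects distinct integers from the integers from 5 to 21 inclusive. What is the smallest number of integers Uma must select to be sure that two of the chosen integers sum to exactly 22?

12

Two chosen integers sum to 22 exactly when both halves of some pair {x, 22−x} with 5 ≤ x ≤ 22−x ≤ 17 are chosen — 6 such pairs.
The remaining 5 elements (those with no distinct partner in range) can never complete a 22-sum, so the worst case takes all of them and one from each pair: 5 + 6 = 11.
The 12th integer has to be the second member of some pair, so 11 + 1 = 12.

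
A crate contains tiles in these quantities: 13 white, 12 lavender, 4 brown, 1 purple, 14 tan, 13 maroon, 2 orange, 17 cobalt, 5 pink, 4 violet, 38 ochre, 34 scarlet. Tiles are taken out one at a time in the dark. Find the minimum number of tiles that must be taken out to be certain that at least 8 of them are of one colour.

An adversary could hand out at most 7 tiles per colour (5 colours run out sooner): 7 + 7 + 4 + 1 + 7 + 7 + 2 + 7 + 5 + 4 + 7 + 7 = 65 tiles and still no colour has 8.
One more tile lands in a colour already at 7, so 66 draws are enough and 65 are not.

66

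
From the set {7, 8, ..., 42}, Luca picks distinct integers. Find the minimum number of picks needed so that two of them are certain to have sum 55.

Group the elements by complementary pair {x, 55−x}: {13,42}, {14,41}, {15,40}, …, giving 15 two-element pairs and 6 integers whose partner 55−x falls outside [7,42].
Treating each of those 21 groups as a pigeonhole, one can pick one integer per group — 21 integers — with no two summing to 55.
The 22nd integer lands in an occupied pair, forcing a sum of 55.

22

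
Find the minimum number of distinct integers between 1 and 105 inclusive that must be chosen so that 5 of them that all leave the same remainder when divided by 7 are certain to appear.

Pigeonhole: the 7 residue classes mod 7 are the pigeonholes.
With 28 integers one could put 4 in each residue class and have no class reach 5.
The 29th integer pushes some class to 5, so 7·4 + 1 = 29.

29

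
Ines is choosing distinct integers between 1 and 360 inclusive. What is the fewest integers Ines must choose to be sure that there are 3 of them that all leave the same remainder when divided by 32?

The 32 residue classes mod 32 are the pigeonholes.
With 64 integers one could put 2 in each residue class and have no class reach 3.
The 65th integer pushes some class to 3, so 32·2 + 1 = 65.

65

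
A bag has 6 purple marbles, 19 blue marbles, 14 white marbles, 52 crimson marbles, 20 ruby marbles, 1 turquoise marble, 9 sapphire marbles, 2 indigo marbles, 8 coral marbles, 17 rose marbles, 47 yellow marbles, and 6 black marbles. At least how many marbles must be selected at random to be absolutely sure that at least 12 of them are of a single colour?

99

Put each drawn marble into a box by colour. The largest draw with every box below 12 takes min(count, 11) from each colour; colours with fewer than 11 contribute all they have.
Σ min(cᵢ, 11) = 6 + 11 + 11 + 11 + 11 + 1 + 9 + 2 + 8 + 11 + 11 + 6 = 98.
Draw number 98 + 1 = 99 must push one box to 12.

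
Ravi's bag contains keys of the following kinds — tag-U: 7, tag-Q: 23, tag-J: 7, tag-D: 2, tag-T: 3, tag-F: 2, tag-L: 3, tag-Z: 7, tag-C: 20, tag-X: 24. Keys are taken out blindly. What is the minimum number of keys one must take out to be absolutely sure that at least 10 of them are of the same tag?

By pigeonhole, put each drawn key into a box by tag. The largest draw with every box below 10 takes min(count, 9) from each tag; tags with fewer than 9 contribute all they have.
Σ min(cᵢ, 9) = 7 + 9 + 7 + 2 + 3 + 2 + 3 + 7 + 9 + 9 = 58.
Draw number 58 + 1 = 59 must push one box to 10.

59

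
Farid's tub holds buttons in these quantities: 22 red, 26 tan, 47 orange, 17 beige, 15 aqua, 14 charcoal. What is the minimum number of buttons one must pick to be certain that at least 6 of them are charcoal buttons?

In the worst case for collecting charcoal buttons, every non-charcoal button comes out first.
There are 22 + 26 + 47 + 17 + 15 = 127 non-charcoal buttons altogether.
After those, each further button must be charcoal, so 127 + 6 = 133 draws guarantee 6 charcoal buttons.

133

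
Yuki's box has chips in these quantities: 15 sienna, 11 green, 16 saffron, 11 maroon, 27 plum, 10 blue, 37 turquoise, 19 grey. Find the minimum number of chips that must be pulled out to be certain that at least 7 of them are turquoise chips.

In the worst case for collecting turquoise chips, every non-turquoise chip comes out first.
There are 15 + 11 + 16 + 11 + 27 + 10 + 19 = 109 non-turquoise chips altogether.
After those, each further chip must be turquoise, so 109 + 7 = 116 draws guarantee 7 turquoise chips.

116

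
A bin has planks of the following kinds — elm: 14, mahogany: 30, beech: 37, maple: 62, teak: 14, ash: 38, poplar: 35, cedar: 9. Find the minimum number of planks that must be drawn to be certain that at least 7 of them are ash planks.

208

In the worst case for collecting ash planks, every non-ash plank comes out first.
There are 14 + 30 + 37 + 62 + 14 + 35 + 9 = 201 non-ash planks altogether.
After those, each further plank must be ash, so 201 + 7 = 208 draws guarantee 7 ash planks.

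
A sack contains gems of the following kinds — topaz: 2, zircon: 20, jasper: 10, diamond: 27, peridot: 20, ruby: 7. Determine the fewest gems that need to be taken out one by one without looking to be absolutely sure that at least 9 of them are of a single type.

42

Put each drawn gem into a box by type. The largest draw with every box below 9 takes min(count, 8) from each type; types with fewer than 8 contribute all they have.
Σ min(cᵢ, 8) = 2 + 8 + 8 + 8 + 8 + 7 = 41.
Draw number 41 + 1 = 42 must push one box to 9.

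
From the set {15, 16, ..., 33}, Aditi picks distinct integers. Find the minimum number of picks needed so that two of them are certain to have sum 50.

12

Group the elements by complementary pair {x, 50−x}: {17,33}, {18,32}, {19,31}, …, giving 8 two-element pairs, the single value 25 (it cannot pair with itself since the integers are distinct), and 2 integers whose partner 50−x falls outside [15,33].
Treating each of those 11 groups as a pigeonhole, one can pick one integer per group — 11 integers — with no two summing to 50.
The 12th integer lands in an occupied pair, forcing a sum of 50.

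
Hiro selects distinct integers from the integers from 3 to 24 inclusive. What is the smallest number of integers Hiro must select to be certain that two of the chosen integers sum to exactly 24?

14

A set avoiding the sum 24 can contain at most one of each pair {x, 24−x}, plus the 4 elements whose complement lies outside the range or equal to its own complement.
The integers 12, …, 24 (13 of them) are such a set: any two sum to at least 12+13 = 25 > 24.
By the pigeonhole principle, any 14th integer completes one of the 9 pairs, so 14 choices force a sum of 24.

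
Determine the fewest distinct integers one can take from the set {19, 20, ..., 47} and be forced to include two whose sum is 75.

Two chosen integers sum to 75 exactly when both halves of some pair {x, 75−x} with 28 ≤ x ≤ 75−x ≤ 47 are chosen — 10 such pairs.
The remaining 9 elements (those with no distinct partner in range) can never complete a 75-sum, so the worst case takes all of them and one from each pair: 9 + 10 = 19.
By pigeonhole, the 20th integer has to be the second member of some pair, so 19 + 1 = 20.

20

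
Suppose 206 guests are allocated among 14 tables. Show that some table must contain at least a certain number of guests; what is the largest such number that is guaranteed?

The 14 tables are the holes and the 206 guests are the pigeons.
If every table held at most 14 guests, the total would be at most 14 × 14 = 196, which is less than 206.
So some table holds at least ⌈206/14⌉ = 15 guests.

15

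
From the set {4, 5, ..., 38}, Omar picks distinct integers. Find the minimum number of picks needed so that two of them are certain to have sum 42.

19

Group the elements by complementary pair {x, 42−x}: {4,38}, {5,37}, {6,36}, …, giving 17 two-element pairs and the single value 21 (it cannot pair with itself since the integers are distinct).
By pigeonhole, treating each of those 18 groups as a pigeonhole, one can pick one integer per group — 18 integers — with no two summing to 42.
The 19th integer lands in an occupied pair, forcing a sum of 42.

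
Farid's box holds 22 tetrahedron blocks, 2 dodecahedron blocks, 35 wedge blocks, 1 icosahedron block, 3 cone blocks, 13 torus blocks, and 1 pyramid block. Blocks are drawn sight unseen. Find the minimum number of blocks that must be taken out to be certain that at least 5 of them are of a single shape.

Put each drawn block into a box by shape. The largest draw with every box below 5 takes min(count, 4) from each shape; shapes with fewer than 4 contribute all they have.
Σ min(cᵢ, 4) = 4 + 2 + 4 + 1 + 3 + 4 + 1 = 19.
Draw number 19 + 1 = 20 must push one box to 5.

20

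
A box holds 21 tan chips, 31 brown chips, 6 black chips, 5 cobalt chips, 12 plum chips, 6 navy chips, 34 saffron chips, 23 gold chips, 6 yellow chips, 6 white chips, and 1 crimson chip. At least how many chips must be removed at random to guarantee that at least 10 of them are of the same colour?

76

The 11 colours are the holes; the chips drawn are the pigeons.
To avoid 10 of any one colour, the worst case takes at most 9 of each colour, or every chip of a colour that has fewer than 9.
That gives 9 + 9 + 6 + 5 + 9 + 6 + 9 + 9 + 6 + 6 + 1 = 75 chips with no colour reaching 10.
The next chip forces some colour to 10, so 75 + 1 = 76.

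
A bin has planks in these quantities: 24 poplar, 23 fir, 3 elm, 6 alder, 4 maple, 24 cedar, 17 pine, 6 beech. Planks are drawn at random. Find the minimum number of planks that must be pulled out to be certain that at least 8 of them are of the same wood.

Put each drawn plank into a box by wood. The largest draw with every box below 8 takes min(count, 7) from each wood; woods with fewer than 7 contribute all they have.
Σ min(cᵢ, 7) = 7 + 7 + 3 + 6 + 4 + 7 + 7 + 6 = 47.
Draw number 47 + 1 = 48 must push one box to 8.

48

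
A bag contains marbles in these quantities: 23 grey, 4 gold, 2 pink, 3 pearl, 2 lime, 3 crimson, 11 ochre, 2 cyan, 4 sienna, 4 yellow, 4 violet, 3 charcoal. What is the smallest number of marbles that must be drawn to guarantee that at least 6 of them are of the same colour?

42

Pigeonhole: put each drawn marble into a box by colour. The largest draw with every box below 6 takes min(count, 5) from each colour; colours with fewer than 5 contribute all they have.
Σ min(cᵢ, 5) = 5 + 4 + 2 + 3 + 2 + 3 + 5 + 2 + 4 + 4 + 4 + 3 = 41.
Draw number 41 + 1 = 42 must push one box to 6.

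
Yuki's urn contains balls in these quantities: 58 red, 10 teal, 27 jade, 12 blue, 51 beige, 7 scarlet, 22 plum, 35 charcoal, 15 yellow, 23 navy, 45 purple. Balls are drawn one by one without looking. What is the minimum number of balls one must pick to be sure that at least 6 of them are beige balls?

In the worst case for collecting beige balls, every non-beige ball comes out first.
There are 58 + 10 + 27 + 12 + 7 + 22 + 35 + 15 + 23 + 45 = 254 non-beige balls altogether.
After those, each further ball must be beige, so 254 + 6 = 260 draws guarantee 6 beige balls.

260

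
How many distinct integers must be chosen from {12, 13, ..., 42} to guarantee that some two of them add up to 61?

20

Group the elements by complementary pair {x, 61−x}: {19,42}, {20,41}, {21,40}, …, giving 12 two-element pairs and 7 integers whose partner 61−x falls outside [12,42].
Pigeonhole: treating each of those 19 groups as a pigeonhole, one can pick one integer per group — 19 integers — with no two summing to 61.
The 20th integer lands in an occupied pair, forcing a sum of 61.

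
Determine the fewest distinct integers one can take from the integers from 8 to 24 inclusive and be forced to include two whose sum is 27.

Group the elements by complementary pair {x, 27−x}: {8,19}, {9,18}, {10,17}, …, giving 6 two-element pairs and 5 integers whose partner 27−x falls outside [8,24].
Pigeonhole: treating each of those 11 groups as a pigeonhole, one can pick one integer per group — 11 integers — with no two summing to 27.
The 12th integer lands in an occupied pair, forcing a sum of 27.

12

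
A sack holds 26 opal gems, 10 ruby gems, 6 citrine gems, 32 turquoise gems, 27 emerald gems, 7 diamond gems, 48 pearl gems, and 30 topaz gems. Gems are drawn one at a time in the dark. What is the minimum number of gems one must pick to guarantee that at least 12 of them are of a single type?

An adversary could hand out at most 11 gems per type (ruby, citrine, diamond run out sooner): 11 + 10 + 6 + 11 + 11 + 7 + 11 + 11 = 78 gems and still no type has 12.
One more gem lands in a type already at 11, so 79 draws are enough and 78 are not.

79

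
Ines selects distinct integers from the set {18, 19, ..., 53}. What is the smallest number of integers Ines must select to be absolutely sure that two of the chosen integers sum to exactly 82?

Group the elements by complementary pair {x, 82−x}: {29,53}, {30,52}, {31,51}, …, giving 12 two-element pairs, the single value 41 (it cannot pair with itself since the integers are distinct), and 11 integers whose partner 82−x falls outside [18,53].
Treating each of those 24 groups as a pigeonhole, one can pick one integer per group — 24 integers — with no two summing to 82.
The 25th integer lands in an occupied pair, forcing a sum of 82.

25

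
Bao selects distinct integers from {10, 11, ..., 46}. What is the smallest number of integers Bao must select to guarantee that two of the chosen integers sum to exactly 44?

Group the elements by complementary pair {x, 44−x}: {10,34}, {11,33}, {12,32}, …, giving 12 two-element pairs, the single value 22 (it cannot pair with itself since the integers are distinct), and 12 integers whose partner 44−x falls outside [10,46].
By the pigeonhole principle, treating each of those 25 groups as a pigeonhole, one can pick one integer per group — 25 integers — with no two summing to 44.
The 26th integer lands in an occupied pair, forcing a sum of 44.

26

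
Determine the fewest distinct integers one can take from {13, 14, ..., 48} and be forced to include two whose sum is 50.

A set avoiding the sum 50 can contain at most one of each pair {x, 50−x}, plus the 12 elements whose complement lies outside the range or equal to its own complement.
The integers 25, …, 48 (24 of them) are such a set: any two sum to at least 25+26 = 51 > 50.
By the pigeonhole principle, any 25th integer completes one of the 12 pairs, so 25 choices force a sum of 50.

25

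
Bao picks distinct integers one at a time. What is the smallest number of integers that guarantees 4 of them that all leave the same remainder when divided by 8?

25

The 8 residue classes mod 8 are the pigeonholes.
With 24 integers one could put 3 in each residue class and have no class reach 4.
The 25th integer pushes some class to 4, so 8·3 + 1 = 25.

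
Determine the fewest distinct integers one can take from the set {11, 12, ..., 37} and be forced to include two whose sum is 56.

19

A set avoiding the sum 56 can contain at most one of each pair {x, 56−x}, plus the 9 elements whose complement lies outside the range or equal to its own complement.
The integers 11, …, 28 (18 of them) are such a set: any two sum to at least 11+12 = 23 and at most 27+28 = 55 < 56.
By pigeonhole, any 19th integer completes one of the 9 pairs, so 19 choices force a sum of 56.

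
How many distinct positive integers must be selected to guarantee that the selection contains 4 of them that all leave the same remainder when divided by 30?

By the pigeonhole principle, the 30 residue classes mod 30 are the pigeonholes.
With 90 integers one could put 3 in each residue class and have no class reach 4.
The 91st integer pushes some class to 4, so 30·3 + 1 = 91.

91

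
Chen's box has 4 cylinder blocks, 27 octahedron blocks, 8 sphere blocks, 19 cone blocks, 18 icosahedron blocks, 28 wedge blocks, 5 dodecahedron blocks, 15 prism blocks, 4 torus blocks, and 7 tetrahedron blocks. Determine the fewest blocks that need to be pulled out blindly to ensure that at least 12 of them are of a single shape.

By the pigeonhole principle, the 10 shapes are the holes; the blocks drawn are the pigeons.
To avoid 12 of any one shape, the worst case takes at most 11 of each shape, or every block of a shape that has fewer than 11.
That gives 4 + 11 + 8 + 11 + 11 + 11 + 5 + 11 + 4 + 7 = 83 blocks with no shape reaching 12.
The next block forces some shape to 12, so 83 + 1 = 84.

84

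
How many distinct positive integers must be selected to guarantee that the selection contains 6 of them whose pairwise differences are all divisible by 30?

151

Integers whose pairwise differences are multiples of 30 are exactly those sharing a remainder mod 30. The 30 residue classes mod 30 are the pigeonholes.
With 150 integers one could put 5 in each residue class and have no class reach 6.
The 151st integer pushes some class to 6, so 30·5 + 1 = 151.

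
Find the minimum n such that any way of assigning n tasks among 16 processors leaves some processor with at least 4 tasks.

49

With 48 tasks one could put exactly 3 in each of the 16 processors, and no processor would reach 4.
One more task must land in a processor that already has 3, giving it 4.
So 16 × 3 + 1 = 49 tasks are required.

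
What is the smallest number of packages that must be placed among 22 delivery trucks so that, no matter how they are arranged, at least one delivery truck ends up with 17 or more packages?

353

With 352 packages one could put exactly 16 in each of the 22 delivery trucks, and no delivery truck would reach 17.
By pigeonhole, one more package must land in a delivery truck that already has 16, giving it 17.
So 22 × 16 + 1 = 353 packages are required.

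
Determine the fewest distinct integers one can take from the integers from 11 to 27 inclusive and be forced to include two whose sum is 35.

11

Two chosen integers sum to 35 exactly when both halves of some pair {x, 35−x} with 11 ≤ x ≤ 35−x ≤ 24 are chosen — 7 such pairs.
The remaining 3 elements (those with no distinct partner in range) can never complete a 35-sum, so the worst case takes all of them and one from each pair: 3 + 7 = 10.
The 11th integer has to be the second member of some pair, so 10 + 1 = 11.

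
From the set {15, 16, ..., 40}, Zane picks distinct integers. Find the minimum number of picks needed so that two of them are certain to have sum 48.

A set avoiding the sum 48 can contain at most one of each pair {x, 48−x}, plus the 8 elements whose complement lies outside the range or equal to its own complement.
The integers 24, …, 40 (17 of them) are such a set: any two sum to at least 24+25 = 49 > 48.
Any 18th integer completes one of the 9 pairs, so 18 choices force a sum of 48.

18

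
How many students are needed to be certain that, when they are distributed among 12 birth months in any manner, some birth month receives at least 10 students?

With 108 students one could put exactly 9 in each of the 12 birth months, and no birth month would reach 10.
By pigeonhole, one more student must land in a birth month that already has 9, giving it 10.
So 12 × 9 + 1 = 109 students are required.

109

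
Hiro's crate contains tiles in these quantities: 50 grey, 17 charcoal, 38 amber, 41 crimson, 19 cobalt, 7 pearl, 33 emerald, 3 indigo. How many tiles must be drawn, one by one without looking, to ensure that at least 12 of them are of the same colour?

An adversary could hand out at most 11 tiles per colour (pearl, indigo run out sooner): 11 + 11 + 11 + 11 + 11 + 7 + 11 + 3 = 76 tiles and still no colour has 12.
Pigeonhole: one more tile lands in a colour already at 11, so 77 draws are enough and 76 are not.

77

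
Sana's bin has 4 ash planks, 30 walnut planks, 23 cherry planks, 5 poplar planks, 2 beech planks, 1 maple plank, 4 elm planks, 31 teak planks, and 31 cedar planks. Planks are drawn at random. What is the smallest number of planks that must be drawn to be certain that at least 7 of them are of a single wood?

41

An adversary could hand out at most 6 planks per wood (5 woods run out sooner): 4 + 6 + 6 + 5 + 2 + 1 + 4 + 6 + 6 = 40 planks and still no wood has 7.
Pigeonhole: one more plank lands in a wood already at 6, so 41 draws are enough and 40 are not.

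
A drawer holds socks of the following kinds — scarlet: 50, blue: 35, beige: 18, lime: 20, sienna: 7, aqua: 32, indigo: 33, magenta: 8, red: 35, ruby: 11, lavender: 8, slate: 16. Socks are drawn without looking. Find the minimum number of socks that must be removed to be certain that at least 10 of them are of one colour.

105

Put each drawn sock into a box by colour. The largest draw with every box below 10 takes min(count, 9) from each colour; colours with fewer than 9 contribute all they have.
Σ min(cᵢ, 9) = 9 + 9 + 9 + 9 + 7 + 9 + 9 + 8 + 9 + 9 + 8 + 9 = 104.
Draw number 104 + 1 = 105 must push one box to 10.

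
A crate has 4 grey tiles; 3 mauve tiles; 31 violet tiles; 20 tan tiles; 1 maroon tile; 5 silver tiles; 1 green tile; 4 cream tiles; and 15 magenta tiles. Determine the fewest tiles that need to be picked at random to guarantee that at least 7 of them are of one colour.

37

The 9 colours are the holes; the tiles drawn are the pigeons.
To avoid 7 of any one colour, the worst case takes at most 6 of each colour, or every tile of a colour that has fewer than 6.
That gives 4 + 3 + 6 + 6 + 1 + 5 + 1 + 4 + 6 = 36 tiles with no colour reaching 7.
The next tile forces some colour to 7, so 36 + 1 = 37.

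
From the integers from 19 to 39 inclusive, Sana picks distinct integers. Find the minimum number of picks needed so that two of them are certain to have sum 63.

14

Two chosen integers sum to 63 exactly when both halves of some pair {x, 63−x} with 24 ≤ x ≤ 63−x ≤ 39 are chosen — 8 such pairs.
The remaining 5 elements (those with no distinct partner in range) can never complete a 63-sum, so the worst case takes all of them and one from each pair: 5 + 8 = 13.
The 14th integer has to be the second member of some pair, so 13 + 1 = 14.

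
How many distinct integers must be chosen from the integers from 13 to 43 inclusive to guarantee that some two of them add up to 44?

Group the elements by complementary pair {x, 44−x}: {13,31}, {14,30}, {15,29}, …, giving 9 two-element pairs; the single value 22 (it cannot pair with itself since the integers are distinct); and 12 integers whose partner 44−x falls outside [13,43].
By the pigeonhole principle, treating each of those 22 groups as a pigeonhole, one can pick one integer per group — 22 integers — with no two summing to 44.
The 23rd integer lands in an occupied pair, forcing a sum of 44.

23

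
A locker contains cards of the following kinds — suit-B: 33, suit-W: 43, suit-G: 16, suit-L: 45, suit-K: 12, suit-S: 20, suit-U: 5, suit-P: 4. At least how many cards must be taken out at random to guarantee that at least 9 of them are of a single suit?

58

By the pigeonhole principle, put each drawn card into a box by suit. The largest draw with every box below 9 takes min(count, 8) from each suit; suits with fewer than 8 contribute all they have.
Σ min(cᵢ, 8) = 8 + 8 + 8 + 8 + 8 + 8 + 5 + 4 = 57.
Draw number 57 + 1 = 58 must push one box to 9.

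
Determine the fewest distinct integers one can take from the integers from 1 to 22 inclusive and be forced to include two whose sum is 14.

17

Group the elements by complementary pair {x, 14−x}: {1,13}, {2,12}, {3,11}, …, giving 6 two-element pairs, the single value 7 (it cannot pair with itself since the integers are distinct), and 9 integers whose partner 14−x falls outside [1,22].
Treating each of those 16 groups as a pigeonhole, one can pick one integer per group — 16 integers — with no two summing to 14.
The 17th integer lands in an occupied pair, forcing a sum of 14.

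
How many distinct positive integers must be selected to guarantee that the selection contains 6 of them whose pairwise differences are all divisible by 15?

76

Integers whose pairwise differences are multiples of 15 are exactly those sharing a remainder mod 15. Pigeonhole: the 15 residue classes mod 15 are the pigeonholes.
With 75 integers one could put 5 in each residue class and have no class reach 6.
The 76th integer pushes some class to 6, so 15·5 + 1 = 76.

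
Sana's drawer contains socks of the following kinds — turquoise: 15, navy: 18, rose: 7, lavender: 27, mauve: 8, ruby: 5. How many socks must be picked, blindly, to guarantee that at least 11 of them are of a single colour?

51

An adversary could hand out at most 10 socks per colour (rose, mauve, ruby run out sooner): 10 + 10 + 7 + 10 + 8 + 5 = 50 socks and still no colour has 11.
One more sock lands in a colour already at 10, so 51 draws are enough and 50 are not.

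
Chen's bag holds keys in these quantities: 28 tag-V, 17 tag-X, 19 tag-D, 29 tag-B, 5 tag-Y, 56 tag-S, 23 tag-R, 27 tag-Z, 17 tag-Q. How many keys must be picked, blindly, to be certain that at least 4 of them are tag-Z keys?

198

In the worst case for collecting tag-Z keys, every non-tag-Z key comes out first.
There are 28 + 17 + 19 + 29 + 5 + 56 + 23 + 17 = 194 non-tag-Z keys altogether.
After those, each further key must be tag-Z, so 194 + 4 = 198 draws guarantee 4 tag-Z keys.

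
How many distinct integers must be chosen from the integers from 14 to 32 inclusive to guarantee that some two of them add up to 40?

Two chosen integers sum to 40 exactly when both halves of some pair {x, 40−x} with 14 ≤ x ≤ 40−x ≤ 26 are chosen — 6 such pairs.
The remaining 7 elements (those with no distinct partner in range) can never complete a 40-sum, so the worst case takes all of them and one from each pair: 7 + 6 = 13.
The 14th integer has to be the second member of some pair, so 13 + 1 = 14.

14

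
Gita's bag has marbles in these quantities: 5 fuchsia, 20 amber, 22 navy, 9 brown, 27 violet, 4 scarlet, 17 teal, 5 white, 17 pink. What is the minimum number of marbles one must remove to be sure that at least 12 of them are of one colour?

79

Pigeonhole: the 9 colours are the holes; the marbles drawn are the pigeons.
To avoid 12 of any one colour, the worst case takes at most 11 of each colour, or every marble of a colour that has fewer than 11.
That gives 5 + 11 + 11 + 9 + 11 + 4 + 11 + 5 + 11 = 78 marbles with no colour reaching 12.
The next marble forces some colour to 12, so 78 + 1 = 79.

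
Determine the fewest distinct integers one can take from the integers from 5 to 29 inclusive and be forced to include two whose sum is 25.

18

A set avoiding the sum 25 can contain at most one of each pair {x, 25−x}, plus the 9 elements whose complement lies outside the range.
The integers 13, …, 29 (17 of them) are such a set: any two sum to at least 13+14 = 27 > 25.
Any 18th integer completes one of the 8 pairs, so 18 choices force a sum of 25.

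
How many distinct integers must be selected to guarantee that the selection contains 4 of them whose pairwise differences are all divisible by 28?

Integers whose pairwise differences are multiples of 28 are exactly those sharing a remainder mod 28. The 28 residue classes mod 28 are the pigeonholes.
With 84 integers one could put 3 in each residue class and have no class reach 4.
The 85th integer pushes some class to 4, so 28·3 + 1 = 85.

85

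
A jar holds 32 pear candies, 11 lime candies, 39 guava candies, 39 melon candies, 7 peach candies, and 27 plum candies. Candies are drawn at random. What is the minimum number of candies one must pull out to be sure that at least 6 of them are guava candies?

In the worst case for collecting guava candies, every non-guava candy comes out first.
There are 32 + 11 + 39 + 7 + 27 = 116 non-guava candies altogether.
After those, each further candy must be guava, so 116 + 6 = 122 draws guarantee 6 guava candies.

122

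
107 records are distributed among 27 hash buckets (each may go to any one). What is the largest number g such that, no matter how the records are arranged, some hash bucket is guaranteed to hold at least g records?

4

By pigeonhole, the 27 hash buckets are the holes and the 107 records are the pigeons.
If every hash bucket held at most 3 records, the total would be at most 27 × 3 = 81, which is less than 107.
So some hash bucket holds at least ⌈107/27⌉ = 4 records.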